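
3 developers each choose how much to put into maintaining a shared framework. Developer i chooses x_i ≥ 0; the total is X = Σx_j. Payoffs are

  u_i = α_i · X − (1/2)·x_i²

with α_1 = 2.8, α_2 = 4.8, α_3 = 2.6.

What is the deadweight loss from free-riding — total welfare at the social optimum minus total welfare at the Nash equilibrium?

Developer i's FOC: ∂u_i/∂x_i = α_i − x_i = 0, so x_i* = α_i.
NE contributions = (2.8, 4.8, 2.6); X = 10.2.
W^NE = (Σα)·X − ½Σα_i² = 10.2² − ½·37.64 = 85.22.
Planner sets x_i = Σα_j = 10.2 for every i, so X^SO = 3·10.2 = 30.6.
W^SO = (Σα)·X^SO − ½·3·(Σα)² = (3/2)·10.2² = 156.06.
Deadweight loss = W^SO − W^NE = 70.84.

70.84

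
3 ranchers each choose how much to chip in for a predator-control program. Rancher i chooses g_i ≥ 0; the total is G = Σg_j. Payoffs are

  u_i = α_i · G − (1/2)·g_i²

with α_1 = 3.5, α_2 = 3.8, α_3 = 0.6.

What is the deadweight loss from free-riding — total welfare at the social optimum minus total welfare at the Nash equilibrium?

Rancher i's FOC: ∂u_i/∂g_i = α_i − g_i = 0, so g_i* = α_i.
NE contributions = (3.5, 3.8, 0.6); G = 7.9.
W^NE = (Σα)·G − ½Σα_i² = 7.9² − ½·27.05 = 48.885.
Planner sets g_i = Σα_j = 7.9 for every i, so G^SO = 3·7.9 = 23.7.
W^SO = (Σα)·G^SO − ½·3·(Σα)² = (3/2)·7.9² = 93.615.
Deadweight loss = W^SO − W^NE = 44.73.

44.73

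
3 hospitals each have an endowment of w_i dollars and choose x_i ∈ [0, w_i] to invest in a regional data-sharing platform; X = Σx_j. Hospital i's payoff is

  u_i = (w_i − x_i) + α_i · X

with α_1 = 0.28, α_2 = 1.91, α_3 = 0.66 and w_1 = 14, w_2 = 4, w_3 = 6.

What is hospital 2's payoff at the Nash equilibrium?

7.64

∂u_i/∂x_i = α_i − 1, so hospital i contributes w_i if α_i > 1, else 0.
α_i > 1 for i ∈ {2}; NE contributions (0, 4, 0), X = 4.
u_2 = (4 − 4) + 1.91·4 = 7.64.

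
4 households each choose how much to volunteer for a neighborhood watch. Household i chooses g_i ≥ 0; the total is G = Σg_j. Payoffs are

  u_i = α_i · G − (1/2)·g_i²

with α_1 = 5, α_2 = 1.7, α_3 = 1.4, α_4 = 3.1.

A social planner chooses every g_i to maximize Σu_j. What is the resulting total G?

Planner FOC: ∂(Σu_j)/∂g_i = (Σα_j) − g_i = 0, so g_i^SO = Σα_j = 11.2 for every i; G^SO = 44.8.

44.8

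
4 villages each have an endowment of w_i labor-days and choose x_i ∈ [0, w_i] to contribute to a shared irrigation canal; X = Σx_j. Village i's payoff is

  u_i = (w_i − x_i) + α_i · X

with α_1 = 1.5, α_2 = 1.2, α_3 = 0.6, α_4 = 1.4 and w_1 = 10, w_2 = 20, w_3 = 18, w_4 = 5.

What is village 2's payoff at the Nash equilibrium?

∂u_i/∂x_i = α_i − 1, so village i contributes w_i if α_i > 1, else 0.
α_i > 1 for i ∈ {1, 2, 4}; NE contributions (10, 20, 0, 5), X = 35.
u_2 = (20 − 20) + 1.2·35 = 42.

42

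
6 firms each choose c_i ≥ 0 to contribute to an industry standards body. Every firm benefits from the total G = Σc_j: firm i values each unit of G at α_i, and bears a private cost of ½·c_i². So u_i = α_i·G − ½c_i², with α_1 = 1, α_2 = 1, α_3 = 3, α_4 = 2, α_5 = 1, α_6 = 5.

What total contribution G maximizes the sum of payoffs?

Planner FOC: ∂(Σu_j)/∂c_i = (Σα_j) − c_i = 0, so c_i^SO = Σα_j = 13 for every i; G^SO = 78.

78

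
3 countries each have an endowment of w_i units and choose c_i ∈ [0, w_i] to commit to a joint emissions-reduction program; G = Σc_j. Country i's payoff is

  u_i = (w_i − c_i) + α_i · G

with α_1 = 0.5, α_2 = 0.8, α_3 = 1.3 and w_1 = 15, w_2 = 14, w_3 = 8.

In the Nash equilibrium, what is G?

8

∂u_i/∂c_i = α_i − 1, so country i contributes w_i if α_i > 1, else 0.
α_i > 1 for i ∈ {3}; NE contributions (0, 0, 8), G = 8.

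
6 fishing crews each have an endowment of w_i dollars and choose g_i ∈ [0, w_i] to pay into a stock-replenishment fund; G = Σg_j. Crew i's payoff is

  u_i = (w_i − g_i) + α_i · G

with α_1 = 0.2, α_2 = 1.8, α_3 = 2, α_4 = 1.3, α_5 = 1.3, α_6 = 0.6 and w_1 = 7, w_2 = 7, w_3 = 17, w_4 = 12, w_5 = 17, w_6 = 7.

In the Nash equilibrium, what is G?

∂u_i/∂g_i = α_i − 1, so crew i contributes w_i if α_i > 1, else 0.
α_i > 1 for i ∈ {2, 3, 4, 5}; NE contributions (0, 7, 17, 12, 17, 0), G = 53.

53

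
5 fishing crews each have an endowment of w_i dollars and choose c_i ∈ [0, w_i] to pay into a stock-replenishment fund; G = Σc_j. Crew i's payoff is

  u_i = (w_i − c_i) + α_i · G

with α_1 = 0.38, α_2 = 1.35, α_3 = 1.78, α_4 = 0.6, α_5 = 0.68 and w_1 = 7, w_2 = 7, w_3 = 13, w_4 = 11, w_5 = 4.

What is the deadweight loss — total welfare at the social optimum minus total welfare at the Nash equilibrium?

83.38

∂u_i/∂c_i = α_i − 1, so crew i contributes w_i if α_i > 1, else 0.
α_i > 1 for i ∈ {2, 3}; NE contributions (0, 7, 13, 0, 0), G = 20.
W^NE = Σw_i − G^NE + (Σα_i)·G^NE = 42 + 3.79·20 = 117.8.
Planner: ∂(Σu_j)/∂c_i = Σα_j − 1 = 3.79 > 0, so everyone contributes w_i; G^SO = 42, W^SO = 42 + 3.79·42 = 201.18.
Deadweight loss = 83.38.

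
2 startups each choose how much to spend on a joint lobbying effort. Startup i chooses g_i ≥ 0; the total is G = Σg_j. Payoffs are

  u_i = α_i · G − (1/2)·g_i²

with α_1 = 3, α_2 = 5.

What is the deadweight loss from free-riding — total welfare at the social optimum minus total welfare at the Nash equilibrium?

17

Startup i's FOC: ∂u_i/∂g_i = α_i − g_i = 0, so g_i* = α_i.
NE contributions = (3, 5); G = 8.
W^NE = (Σα)·G − ½Σα_i² = 8² − ½·34 = 47.
Planner sets g_i = Σα_j = 8 for every i, so G^SO = 2·8 = 16.
W^SO = (Σα)·G^SO − ½·2·(Σα)² = (2/2)·8² = 64.
Deadweight loss = W^SO − W^NE = 17.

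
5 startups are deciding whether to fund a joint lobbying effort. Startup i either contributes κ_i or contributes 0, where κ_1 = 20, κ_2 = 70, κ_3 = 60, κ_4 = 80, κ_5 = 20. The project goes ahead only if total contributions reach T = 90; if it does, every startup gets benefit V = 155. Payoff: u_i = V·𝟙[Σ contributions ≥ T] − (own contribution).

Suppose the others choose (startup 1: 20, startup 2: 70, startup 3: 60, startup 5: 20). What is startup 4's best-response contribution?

0

Others' total = 170 ≥ 90; contributing adds cost 80 for no extra benefit.
Best response: 0.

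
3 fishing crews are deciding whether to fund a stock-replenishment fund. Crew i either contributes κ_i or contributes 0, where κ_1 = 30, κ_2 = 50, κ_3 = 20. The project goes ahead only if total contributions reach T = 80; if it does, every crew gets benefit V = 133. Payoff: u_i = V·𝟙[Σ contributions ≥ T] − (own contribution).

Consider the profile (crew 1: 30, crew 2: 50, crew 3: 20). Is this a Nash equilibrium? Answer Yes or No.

No

Total = 100 ≥ 80: provided.
Crew 1 (pledges 30, payoff 103): dropping to 0 → total 70, payoff 0. No gain.
Crew 2 (pledges 50, payoff 83): dropping to 0 → total 50, payoff 0. No gain.
Crew 3 (pledges 20, payoff 113): dropping to 0 → total 80, payoff 133. Profitable deviation.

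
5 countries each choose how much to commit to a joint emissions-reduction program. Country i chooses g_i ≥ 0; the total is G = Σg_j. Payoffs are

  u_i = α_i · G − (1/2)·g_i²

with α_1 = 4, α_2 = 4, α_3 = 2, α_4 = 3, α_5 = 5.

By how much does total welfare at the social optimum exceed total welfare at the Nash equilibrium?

521

Country i's FOC: ∂u_i/∂g_i = α_i − g_i = 0, so g_i* = α_i.
NE contributions = (4, 4, 2, 3, 5); G = 18.
W^NE = (Σα)·G − ½Σα_i² = 18² − ½·70 = 289.
Planner sets g_i = Σα_j = 18 for every i, so G^SO = 5·18 = 90.
W^SO = (Σα)·G^SO − ½·5·(Σα)² = (5/2)·18² = 810.
Deadweight loss = W^SO − W^NE = 521.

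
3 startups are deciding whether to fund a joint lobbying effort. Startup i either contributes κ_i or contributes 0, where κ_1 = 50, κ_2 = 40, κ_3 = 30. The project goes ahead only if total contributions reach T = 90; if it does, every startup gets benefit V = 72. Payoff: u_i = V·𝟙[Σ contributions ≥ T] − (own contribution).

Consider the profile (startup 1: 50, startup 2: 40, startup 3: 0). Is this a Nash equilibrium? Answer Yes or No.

Yes

Total = 90 ≥ 90: provided.
Startup 1 (pledges 50, payoff 22): dropping to 0 → total 40, payoff 0. No gain.
Startup 2 (pledges 40, payoff 32): dropping to 0 → total 50, payoff 0. No gain.
Startup 3 (pledges 0, payoff 72): pledging 30 → total 120, payoff 42. No gain.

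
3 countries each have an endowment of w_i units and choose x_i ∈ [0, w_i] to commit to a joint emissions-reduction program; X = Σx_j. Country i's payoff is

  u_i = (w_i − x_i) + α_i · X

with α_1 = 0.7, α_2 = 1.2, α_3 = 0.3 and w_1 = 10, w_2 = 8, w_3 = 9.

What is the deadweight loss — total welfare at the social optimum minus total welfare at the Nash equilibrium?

∂u_i/∂x_i = α_i − 1, so country i contributes w_i if α_i > 1, else 0.
α_i > 1 for i ∈ {2}; NE contributions (0, 8, 0), X = 8.
W^NE = Σw_i − X^NE + (Σα_i)·X^NE = 27 + 1.2·8 = 36.6.
Planner: ∂(Σu_j)/∂x_i = Σα_j − 1 = 1.2 > 0, so everyone contributes w_i; X^SO = 27, W^SO = 27 + 1.2·27 = 59.4.
Deadweight loss = 22.8.

22.8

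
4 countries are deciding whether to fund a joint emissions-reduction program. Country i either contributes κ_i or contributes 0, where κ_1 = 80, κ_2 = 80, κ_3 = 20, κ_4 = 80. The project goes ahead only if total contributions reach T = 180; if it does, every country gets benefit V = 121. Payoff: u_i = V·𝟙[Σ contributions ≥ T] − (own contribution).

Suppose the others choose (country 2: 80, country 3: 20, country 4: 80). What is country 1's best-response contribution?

0

Others' total = 180 ≥ 180; contributing adds cost 80 for no extra benefit.
Best response: 0.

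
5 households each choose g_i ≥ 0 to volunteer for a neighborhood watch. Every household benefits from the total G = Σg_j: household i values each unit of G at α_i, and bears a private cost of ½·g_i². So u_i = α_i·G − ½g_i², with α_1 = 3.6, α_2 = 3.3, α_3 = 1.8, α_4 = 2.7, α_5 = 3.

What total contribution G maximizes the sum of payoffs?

Planner FOC: ∂(Σu_j)/∂g_i = (Σα_j) − g_i = 0, so g_i^SO = Σα_j = 14.4 for every i; G^SO = 72.

72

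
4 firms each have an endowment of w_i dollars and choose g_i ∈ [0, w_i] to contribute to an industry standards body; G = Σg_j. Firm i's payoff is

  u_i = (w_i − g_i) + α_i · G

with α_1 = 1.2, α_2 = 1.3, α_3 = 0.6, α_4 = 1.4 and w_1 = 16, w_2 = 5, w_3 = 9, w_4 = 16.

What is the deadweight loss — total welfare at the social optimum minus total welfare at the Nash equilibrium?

∂u_i/∂g_i = α_i − 1, so firm i contributes w_i if α_i > 1, else 0.
α_i > 1 for i ∈ {1, 2, 4}; NE contributions (16, 5, 0, 16), G = 37.
W^NE = Σw_i − G^NE + (Σα_i)·G^NE = 46 + 3.5·37 = 175.5.
Planner: ∂(Σu_j)/∂g_i = Σα_j − 1 = 3.5 > 0, so everyone contributes w_i; G^SO = 46, W^SO = 46 + 3.5·46 = 207.
Deadweight loss = 31.5.

31.5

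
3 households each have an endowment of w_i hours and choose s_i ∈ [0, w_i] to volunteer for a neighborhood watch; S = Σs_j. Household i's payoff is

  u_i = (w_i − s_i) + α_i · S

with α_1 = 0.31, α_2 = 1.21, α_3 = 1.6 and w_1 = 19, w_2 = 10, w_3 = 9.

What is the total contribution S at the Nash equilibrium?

19

∂u_i/∂s_i = α_i − 1, so household i contributes w_i if α_i > 1, else 0.
α_i > 1 for i ∈ {2, 3}; NE contributions (0, 10, 9), S = 19.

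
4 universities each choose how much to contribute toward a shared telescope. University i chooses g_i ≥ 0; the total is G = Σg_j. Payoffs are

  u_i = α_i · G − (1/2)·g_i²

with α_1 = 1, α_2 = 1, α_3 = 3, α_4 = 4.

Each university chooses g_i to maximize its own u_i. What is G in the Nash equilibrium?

University i's FOC: ∂u_i/∂g_i = α_i − g_i = 0, so g_i* = α_i.
NE contributions = (1, 1, 3, 4); G = 9.

9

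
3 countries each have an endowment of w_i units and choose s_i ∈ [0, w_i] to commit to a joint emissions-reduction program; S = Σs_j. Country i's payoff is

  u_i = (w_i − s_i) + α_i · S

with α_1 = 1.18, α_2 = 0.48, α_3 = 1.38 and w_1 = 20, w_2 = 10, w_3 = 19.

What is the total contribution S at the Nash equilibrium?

∂u_i/∂s_i = α_i − 1, so country i contributes w_i if α_i > 1, else 0.
α_i > 1 for i ∈ {1, 3}; NE contributions (20, 0, 19), S = 39.

39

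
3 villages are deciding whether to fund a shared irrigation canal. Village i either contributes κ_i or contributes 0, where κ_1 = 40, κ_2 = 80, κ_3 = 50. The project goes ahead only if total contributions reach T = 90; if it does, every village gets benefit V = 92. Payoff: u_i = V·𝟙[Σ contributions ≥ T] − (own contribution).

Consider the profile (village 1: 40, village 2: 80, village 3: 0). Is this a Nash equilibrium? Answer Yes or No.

Total = 120 ≥ 90: provided.
Village 1 (pledges 40, payoff 52): dropping to 0 → total 80, payoff 0. No gain.
Village 2 (pledges 80, payoff 12): dropping to 0 → total 40, payoff 0. No gain.
Village 3 (pledges 0, payoff 92): pledging 50 → total 170, payoff 42. No gain.

Yes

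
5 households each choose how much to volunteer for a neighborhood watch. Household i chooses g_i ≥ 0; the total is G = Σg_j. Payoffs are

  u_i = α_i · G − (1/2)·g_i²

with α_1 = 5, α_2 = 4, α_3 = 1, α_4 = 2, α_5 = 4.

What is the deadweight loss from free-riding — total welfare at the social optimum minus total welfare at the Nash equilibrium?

415

Household i's FOC: ∂u_i/∂g_i = α_i − g_i = 0, so g_i* = α_i.
NE contributions = (5, 4, 1, 2, 4); G = 16.
W^NE = (Σα)·G − ½Σα_i² = 16² − ½·62 = 225.
Planner sets g_i = Σα_j = 16 for every i, so G^SO = 5·16 = 80.
W^SO = (Σα)·G^SO − ½·5·(Σα)² = (5/2)·16² = 640.
Deadweight loss = W^SO − W^NE = 415.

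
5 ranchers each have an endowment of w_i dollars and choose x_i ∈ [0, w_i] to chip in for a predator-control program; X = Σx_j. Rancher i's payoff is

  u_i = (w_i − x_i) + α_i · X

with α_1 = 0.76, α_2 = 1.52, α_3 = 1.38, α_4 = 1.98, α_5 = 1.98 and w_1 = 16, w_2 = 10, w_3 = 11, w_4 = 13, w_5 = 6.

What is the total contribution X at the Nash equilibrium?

40

∂u_i/∂x_i = α_i − 1, so rancher i contributes w_i if α_i > 1, else 0.
α_i > 1 for i ∈ {2, 3, 4, 5}; NE contributions (0, 10, 11, 13, 6), X = 40.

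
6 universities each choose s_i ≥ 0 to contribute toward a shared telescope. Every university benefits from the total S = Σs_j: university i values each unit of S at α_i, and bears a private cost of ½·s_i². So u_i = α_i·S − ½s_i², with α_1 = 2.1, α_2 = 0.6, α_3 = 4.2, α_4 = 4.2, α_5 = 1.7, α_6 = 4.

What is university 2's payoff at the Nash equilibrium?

University i's FOC: ∂u_i/∂s_i = α_i − s_i = 0, so s_i* = α_i.
NE contributions = (2.1, 0.6, 4.2, 4.2, 1.7, 4); S = 16.8.
u_2 = α_2·S − ½·(s_2)² = 0.6·16.8 − ½·0.6² = 9.9.

9.9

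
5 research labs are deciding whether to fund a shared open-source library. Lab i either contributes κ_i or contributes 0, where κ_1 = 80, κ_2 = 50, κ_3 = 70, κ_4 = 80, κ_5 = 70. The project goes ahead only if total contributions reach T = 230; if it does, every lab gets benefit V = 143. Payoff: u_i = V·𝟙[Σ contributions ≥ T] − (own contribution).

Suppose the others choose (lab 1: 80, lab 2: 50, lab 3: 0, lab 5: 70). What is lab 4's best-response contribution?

Others' total = 200. Contributing 80 brings total to 280 ≥ 230: gain V − κ_4 = 63.
Best response: 80.

80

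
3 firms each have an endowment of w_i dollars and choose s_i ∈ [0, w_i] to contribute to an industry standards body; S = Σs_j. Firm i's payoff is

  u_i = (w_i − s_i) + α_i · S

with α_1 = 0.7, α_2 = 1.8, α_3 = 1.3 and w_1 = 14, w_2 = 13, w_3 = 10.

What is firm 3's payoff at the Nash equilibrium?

∂u_i/∂s_i = α_i − 1, so firm i contributes w_i if α_i > 1, else 0.
α_i > 1 for i ∈ {2, 3}; NE contributions (0, 13, 10), S = 23.
u_3 = (10 − 10) + 1.3·23 = 29.9.

29.9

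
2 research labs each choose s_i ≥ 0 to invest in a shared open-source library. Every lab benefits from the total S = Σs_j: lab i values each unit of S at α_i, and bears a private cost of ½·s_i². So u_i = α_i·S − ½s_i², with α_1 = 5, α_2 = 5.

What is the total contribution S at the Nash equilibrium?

10

Lab i's FOC: ∂u_i/∂s_i = α_i − s_i = 0, so s_i* = α_i.
NE contributions = (5, 5); S = 10.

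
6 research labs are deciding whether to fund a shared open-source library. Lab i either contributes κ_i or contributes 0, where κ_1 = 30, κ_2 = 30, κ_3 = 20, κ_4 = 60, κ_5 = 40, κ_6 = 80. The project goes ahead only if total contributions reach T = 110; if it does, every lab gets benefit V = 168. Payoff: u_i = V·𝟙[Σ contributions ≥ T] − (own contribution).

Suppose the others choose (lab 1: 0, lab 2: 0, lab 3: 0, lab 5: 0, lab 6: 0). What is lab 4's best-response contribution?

0

Others' total = 0. Even contributing 60 gives 60 < 110: no benefit either way.
Best response: 0.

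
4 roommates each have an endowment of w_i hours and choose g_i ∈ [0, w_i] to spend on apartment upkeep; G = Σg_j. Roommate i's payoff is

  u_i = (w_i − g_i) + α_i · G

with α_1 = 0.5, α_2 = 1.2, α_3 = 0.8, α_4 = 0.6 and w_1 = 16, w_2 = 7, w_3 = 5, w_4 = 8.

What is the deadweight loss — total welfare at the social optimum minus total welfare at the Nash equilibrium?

∂u_i/∂g_i = α_i − 1, so roommate i contributes w_i if α_i > 1, else 0.
α_i > 1 for i ∈ {2}; NE contributions (0, 7, 0, 0), G = 7.
W^NE = Σw_i − G^NE + (Σα_i)·G^NE = 36 + 2.1·7 = 50.7.
Planner: ∂(Σu_j)/∂g_i = Σα_j − 1 = 2.1 > 0, so everyone contributes w_i; G^SO = 36, W^SO = 36 + 2.1·36 = 111.6.
Deadweight loss = 60.9.

60.9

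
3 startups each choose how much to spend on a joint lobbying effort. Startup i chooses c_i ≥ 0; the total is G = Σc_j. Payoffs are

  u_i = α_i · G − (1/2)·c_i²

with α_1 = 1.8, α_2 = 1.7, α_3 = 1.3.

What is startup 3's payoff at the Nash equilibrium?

5.395

Startup i's FOC: ∂u_i/∂c_i = α_i − c_i = 0, so c_i* = α_i.
NE contributions = (1.8, 1.7, 1.3); G = 4.8.
u_3 = α_3·G − ½·(c_3)² = 1.3·4.8 − ½·1.3² = 5.395.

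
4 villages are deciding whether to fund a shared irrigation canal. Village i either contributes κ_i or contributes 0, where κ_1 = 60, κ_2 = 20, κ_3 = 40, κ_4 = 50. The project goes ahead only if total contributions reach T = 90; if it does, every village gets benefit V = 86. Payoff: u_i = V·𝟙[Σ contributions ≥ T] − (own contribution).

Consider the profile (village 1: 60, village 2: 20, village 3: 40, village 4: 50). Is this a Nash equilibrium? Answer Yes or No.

No

Total = 170 ≥ 90: provided.
Village 1 (pledges 60, payoff 26): dropping to 0 → total 110, payoff 86. Profitable deviation.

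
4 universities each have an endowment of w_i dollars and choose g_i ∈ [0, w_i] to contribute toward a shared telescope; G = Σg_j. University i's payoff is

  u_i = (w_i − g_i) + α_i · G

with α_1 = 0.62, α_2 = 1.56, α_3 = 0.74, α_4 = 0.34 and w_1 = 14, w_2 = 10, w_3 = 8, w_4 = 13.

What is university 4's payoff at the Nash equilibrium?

∂u_i/∂g_i = α_i − 1, so university i contributes w_i if α_i > 1, else 0.
α_i > 1 for i ∈ {2}; NE contributions (0, 10, 0, 0), G = 10.
u_4 = (13 − 0) + 0.34·10 = 16.4.

16.4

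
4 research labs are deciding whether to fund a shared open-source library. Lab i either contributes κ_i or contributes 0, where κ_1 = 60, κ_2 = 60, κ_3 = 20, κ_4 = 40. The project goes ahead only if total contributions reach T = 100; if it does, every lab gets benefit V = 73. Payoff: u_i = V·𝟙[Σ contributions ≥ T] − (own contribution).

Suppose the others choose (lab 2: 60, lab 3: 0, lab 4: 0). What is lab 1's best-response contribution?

60

Others' total = 60. Contributing 60 brings total to 120 ≥ 100: gain V − κ_1 = 13.
Best response: 60.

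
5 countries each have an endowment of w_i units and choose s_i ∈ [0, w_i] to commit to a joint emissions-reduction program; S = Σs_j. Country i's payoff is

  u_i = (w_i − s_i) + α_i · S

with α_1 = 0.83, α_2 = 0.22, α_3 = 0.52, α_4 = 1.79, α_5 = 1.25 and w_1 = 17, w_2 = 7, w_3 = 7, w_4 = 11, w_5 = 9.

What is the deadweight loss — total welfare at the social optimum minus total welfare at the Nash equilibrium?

111.91

∂u_i/∂s_i = α_i − 1, so country i contributes w_i if α_i > 1, else 0.
α_i > 1 for i ∈ {4, 5}; NE contributions (0, 0, 0, 11, 9), S = 20.
W^NE = Σw_i − S^NE + (Σα_i)·S^NE = 51 + 3.61·20 = 123.2.
Planner: ∂(Σu_j)/∂s_i = Σα_j − 1 = 3.61 > 0, so everyone contributes w_i; S^SO = 51, W^SO = 51 + 3.61·51 = 235.11.
Deadweight loss = 111.91.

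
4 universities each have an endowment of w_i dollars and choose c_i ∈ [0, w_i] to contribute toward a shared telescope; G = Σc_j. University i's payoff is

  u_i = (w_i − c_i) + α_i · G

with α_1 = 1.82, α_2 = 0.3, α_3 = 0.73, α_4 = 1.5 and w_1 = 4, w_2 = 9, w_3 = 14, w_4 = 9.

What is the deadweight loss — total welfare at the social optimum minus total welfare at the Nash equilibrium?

∂u_i/∂c_i = α_i − 1, so university i contributes w_i if α_i > 1, else 0.
α_i > 1 for i ∈ {1, 4}; NE contributions (4, 0, 0, 9), G = 13.
W^NE = Σw_i − G^NE + (Σα_i)·G^NE = 36 + 3.35·13 = 79.55.
Planner: ∂(Σu_j)/∂c_i = Σα_j − 1 = 3.35 > 0, so everyone contributes w_i; G^SO = 36, W^SO = 36 + 3.35·36 = 156.6.
Deadweight loss = 77.05.

77.05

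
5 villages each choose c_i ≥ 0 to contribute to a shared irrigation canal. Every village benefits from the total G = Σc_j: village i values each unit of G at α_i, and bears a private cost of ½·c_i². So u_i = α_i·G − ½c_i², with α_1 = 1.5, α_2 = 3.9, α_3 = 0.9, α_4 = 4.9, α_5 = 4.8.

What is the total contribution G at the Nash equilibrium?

16

Village i's FOC: ∂u_i/∂c_i = α_i − c_i = 0, so c_i* = α_i.
NE contributions = (1.5, 3.9, 0.9, 4.9, 4.8); G = 16.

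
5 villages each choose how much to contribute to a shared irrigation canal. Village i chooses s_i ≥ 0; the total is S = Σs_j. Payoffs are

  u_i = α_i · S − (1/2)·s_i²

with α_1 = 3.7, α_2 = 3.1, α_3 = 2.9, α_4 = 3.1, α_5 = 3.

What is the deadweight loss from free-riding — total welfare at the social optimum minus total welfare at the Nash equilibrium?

399.62

Village i's FOC: ∂u_i/∂s_i = α_i − s_i = 0, so s_i* = α_i.
NE contributions = (3.7, 3.1, 2.9, 3.1, 3); S = 15.8.
W^NE = (Σα)·S − ½Σα_i² = 15.8² − ½·50.32 = 224.48.
Planner sets s_i = Σα_j = 15.8 for every i, so S^SO = 5·15.8 = 79.
W^SO = (Σα)·S^SO − ½·5·(Σα)² = (5/2)·15.8² = 624.1.
Deadweight loss = W^SO − W^NE = 399.62.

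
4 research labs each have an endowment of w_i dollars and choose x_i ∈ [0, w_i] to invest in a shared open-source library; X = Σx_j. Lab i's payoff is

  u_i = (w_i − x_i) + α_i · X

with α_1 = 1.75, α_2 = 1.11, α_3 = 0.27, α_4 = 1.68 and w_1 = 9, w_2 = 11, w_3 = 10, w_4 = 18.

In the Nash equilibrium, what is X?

38

∂u_i/∂x_i = α_i − 1, so lab i contributes w_i if α_i > 1, else 0.
α_i > 1 for i ∈ {1, 2, 4}; NE contributions (9, 11, 0, 18), X = 38.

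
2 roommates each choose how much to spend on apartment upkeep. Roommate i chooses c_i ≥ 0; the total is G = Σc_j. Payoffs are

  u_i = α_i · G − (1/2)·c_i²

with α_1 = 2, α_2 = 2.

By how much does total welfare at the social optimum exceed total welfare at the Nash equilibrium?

4

Roommate i's FOC: ∂u_i/∂c_i = α_i − c_i = 0, so c_i* = α_i.
NE contributions = (2, 2); G = 4.
W^NE = (Σα)·G − ½Σα_i² = 4² − ½·8 = 12.
Planner sets c_i = Σα_j = 4 for every i, so G^SO = 2·4 = 8.
W^SO = (Σα)·G^SO − ½·2·(Σα)² = (2/2)·4² = 16.
Deadweight loss = W^SO − W^NE = 4.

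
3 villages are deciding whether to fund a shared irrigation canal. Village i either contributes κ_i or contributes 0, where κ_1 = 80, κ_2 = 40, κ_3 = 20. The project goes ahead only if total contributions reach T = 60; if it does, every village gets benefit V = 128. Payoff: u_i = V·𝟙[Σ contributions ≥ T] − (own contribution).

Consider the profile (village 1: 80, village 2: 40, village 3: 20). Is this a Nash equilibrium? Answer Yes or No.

No

Total = 140 ≥ 60: provided.
Village 1 (pledges 80, payoff 48): dropping to 0 → total 60, payoff 128. Profitable deviation.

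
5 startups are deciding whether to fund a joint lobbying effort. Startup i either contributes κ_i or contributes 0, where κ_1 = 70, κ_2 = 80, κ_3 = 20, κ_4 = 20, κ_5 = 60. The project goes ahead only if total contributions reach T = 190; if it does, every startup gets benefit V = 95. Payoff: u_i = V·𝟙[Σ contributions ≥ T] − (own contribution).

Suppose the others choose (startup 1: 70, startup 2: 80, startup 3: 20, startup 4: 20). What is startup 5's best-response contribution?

Others' total = 190 ≥ 190; contributing adds cost 60 for no extra benefit.
Best response: 0.

0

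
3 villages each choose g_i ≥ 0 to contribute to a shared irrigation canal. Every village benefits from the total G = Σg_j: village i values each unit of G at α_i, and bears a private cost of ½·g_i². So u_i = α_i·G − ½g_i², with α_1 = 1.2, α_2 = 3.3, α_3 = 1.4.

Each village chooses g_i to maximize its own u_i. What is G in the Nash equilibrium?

5.9

Village i's FOC: ∂u_i/∂g_i = α_i − g_i = 0, so g_i* = α_i.
NE contributions = (1.2, 3.3, 1.4); G = 5.9.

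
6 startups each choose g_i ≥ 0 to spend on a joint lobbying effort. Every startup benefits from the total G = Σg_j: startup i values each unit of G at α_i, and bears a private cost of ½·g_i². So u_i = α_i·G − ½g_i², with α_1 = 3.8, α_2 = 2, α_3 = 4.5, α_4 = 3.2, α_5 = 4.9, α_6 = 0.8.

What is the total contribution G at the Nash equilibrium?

Startup i's FOC: ∂u_i/∂g_i = α_i − g_i = 0, so g_i* = α_i.
NE contributions = (3.8, 2, 4.5, 3.2, 4.9, 0.8); G = 19.2.

19.2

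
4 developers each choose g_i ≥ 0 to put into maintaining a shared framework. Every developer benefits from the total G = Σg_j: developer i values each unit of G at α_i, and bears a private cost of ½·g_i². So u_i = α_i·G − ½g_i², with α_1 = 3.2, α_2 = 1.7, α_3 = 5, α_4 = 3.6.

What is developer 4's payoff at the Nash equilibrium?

Developer i's FOC: ∂u_i/∂g_i = α_i − g_i = 0, so g_i* = α_i.
NE contributions = (3.2, 1.7, 5, 3.6); G = 13.5.
u_4 = α_4·G − ½·(g_4)² = 3.6·13.5 − ½·3.6² = 42.12.

42.12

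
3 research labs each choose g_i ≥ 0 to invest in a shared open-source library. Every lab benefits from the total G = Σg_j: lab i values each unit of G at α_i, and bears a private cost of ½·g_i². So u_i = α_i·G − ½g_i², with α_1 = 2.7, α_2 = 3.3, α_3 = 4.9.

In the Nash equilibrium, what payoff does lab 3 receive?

Lab i's FOC: ∂u_i/∂g_i = α_i − g_i = 0, so g_i* = α_i.
NE contributions = (2.7, 3.3, 4.9); G = 10.9.
u_3 = α_3·G − ½·(g_3)² = 4.9·10.9 − ½·4.9² = 41.405.

41.405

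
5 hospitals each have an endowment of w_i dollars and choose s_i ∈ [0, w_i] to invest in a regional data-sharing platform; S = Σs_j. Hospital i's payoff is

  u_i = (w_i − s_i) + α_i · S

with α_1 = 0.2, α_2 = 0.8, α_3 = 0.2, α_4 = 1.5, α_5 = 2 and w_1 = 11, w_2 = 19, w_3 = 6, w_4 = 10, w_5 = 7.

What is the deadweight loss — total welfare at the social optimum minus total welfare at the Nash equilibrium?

∂u_i/∂s_i = α_i − 1, so hospital i contributes w_i if α_i > 1, else 0.
α_i > 1 for i ∈ {4, 5}; NE contributions (0, 0, 0, 10, 7), S = 17.
W^NE = Σw_i − S^NE + (Σα_i)·S^NE = 53 + 3.7·17 = 115.9.
Planner: ∂(Σu_j)/∂s_i = Σα_j − 1 = 3.7 > 0, so everyone contributes w_i; S^SO = 53, W^SO = 53 + 3.7·53 = 249.1.
Deadweight loss = 133.2.

133.2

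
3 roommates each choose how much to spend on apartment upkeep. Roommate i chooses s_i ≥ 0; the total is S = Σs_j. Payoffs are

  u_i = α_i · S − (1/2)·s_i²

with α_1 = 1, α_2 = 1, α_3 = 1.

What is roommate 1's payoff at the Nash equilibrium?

Roommate i's FOC: ∂u_i/∂s_i = α_i − s_i = 0, so s_i* = α_i.
NE contributions = (1, 1, 1); S = 3.
u_1 = α_1·S − ½·(s_1)² = 1·3 − ½·1² = 2.5.

2.5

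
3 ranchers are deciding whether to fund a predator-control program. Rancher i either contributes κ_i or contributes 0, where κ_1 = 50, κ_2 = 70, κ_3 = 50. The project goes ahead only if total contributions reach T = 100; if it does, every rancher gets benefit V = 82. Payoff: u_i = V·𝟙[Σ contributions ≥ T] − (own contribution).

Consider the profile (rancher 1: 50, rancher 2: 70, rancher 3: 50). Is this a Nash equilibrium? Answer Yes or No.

No

Total = 170 ≥ 100: provided.
Rancher 1 (pledges 50, payoff 32): dropping to 0 → total 120, payoff 82. Profitable deviation.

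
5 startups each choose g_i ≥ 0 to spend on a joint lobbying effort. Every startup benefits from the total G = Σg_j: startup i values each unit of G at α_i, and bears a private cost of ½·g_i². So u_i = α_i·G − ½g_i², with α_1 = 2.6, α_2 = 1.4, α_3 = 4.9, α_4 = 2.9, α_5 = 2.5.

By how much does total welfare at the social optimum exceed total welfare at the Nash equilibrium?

Startup i's FOC: ∂u_i/∂g_i = α_i − g_i = 0, so g_i* = α_i.
NE contributions = (2.6, 1.4, 4.9, 2.9, 2.5); G = 14.3.
W^NE = (Σα)·G − ½Σα_i² = 14.3² − ½·47.39 = 180.795.
Planner sets g_i = Σα_j = 14.3 for every i, so G^SO = 5·14.3 = 71.5.
W^SO = (Σα)·G^SO − ½·5·(Σα)² = (5/2)·14.3² = 511.225.
Deadweight loss = W^SO − W^NE = 330.43.

330.43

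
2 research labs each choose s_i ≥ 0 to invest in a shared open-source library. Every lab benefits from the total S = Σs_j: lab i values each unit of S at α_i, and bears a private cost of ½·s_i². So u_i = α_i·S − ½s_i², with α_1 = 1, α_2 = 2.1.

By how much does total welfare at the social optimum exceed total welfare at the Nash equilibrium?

2.705

Lab i's FOC: ∂u_i/∂s_i = α_i − s_i = 0, so s_i* = α_i.
NE contributions = (1, 2.1); S = 3.1.
W^NE = (Σα)·S − ½Σα_i² = 3.1² − ½·5.41 = 6.905.
Planner sets s_i = Σα_j = 3.1 for every i, so S^SO = 2·3.1 = 6.2.
W^SO = (Σα)·S^SO − ½·2·(Σα)² = (2/2)·3.1² = 9.61.
Deadweight loss = W^SO − W^NE = 2.705.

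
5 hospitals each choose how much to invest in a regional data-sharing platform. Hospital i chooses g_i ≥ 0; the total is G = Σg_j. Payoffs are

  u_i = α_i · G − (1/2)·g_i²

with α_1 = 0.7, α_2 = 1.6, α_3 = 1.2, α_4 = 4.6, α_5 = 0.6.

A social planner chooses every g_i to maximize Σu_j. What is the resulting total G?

Planner FOC: ∂(Σu_j)/∂g_i = (Σα_j) − g_i = 0, so g_i^SO = Σα_j = 8.7 for every i; G^SO = 43.5.

43.5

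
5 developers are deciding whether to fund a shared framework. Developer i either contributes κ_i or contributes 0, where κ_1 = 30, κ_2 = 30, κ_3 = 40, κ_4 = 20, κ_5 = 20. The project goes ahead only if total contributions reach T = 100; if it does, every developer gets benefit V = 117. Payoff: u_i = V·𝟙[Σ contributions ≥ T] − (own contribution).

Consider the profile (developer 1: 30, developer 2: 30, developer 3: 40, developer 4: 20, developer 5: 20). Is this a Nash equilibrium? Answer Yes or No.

Total = 140 ≥ 100: provided.
Developer 1 (pledges 30, payoff 87): dropping to 0 → total 110, payoff 117. Profitable deviation.

No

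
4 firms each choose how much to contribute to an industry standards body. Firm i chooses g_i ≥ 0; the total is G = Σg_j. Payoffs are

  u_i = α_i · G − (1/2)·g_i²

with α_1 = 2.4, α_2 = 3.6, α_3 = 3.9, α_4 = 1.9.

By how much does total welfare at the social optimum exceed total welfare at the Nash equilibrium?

158.01

Firm i's FOC: ∂u_i/∂g_i = α_i − g_i = 0, so g_i* = α_i.
NE contributions = (2.4, 3.6, 3.9, 1.9); G = 11.8.
W^NE = (Σα)·G − ½Σα_i² = 11.8² − ½·37.54 = 120.47.
Planner sets g_i = Σα_j = 11.8 for every i, so G^SO = 4·11.8 = 47.2.
W^SO = (Σα)·G^SO − ½·4·(Σα)² = (4/2)·11.8² = 278.48.
Deadweight loss = W^SO − W^NE = 158.01.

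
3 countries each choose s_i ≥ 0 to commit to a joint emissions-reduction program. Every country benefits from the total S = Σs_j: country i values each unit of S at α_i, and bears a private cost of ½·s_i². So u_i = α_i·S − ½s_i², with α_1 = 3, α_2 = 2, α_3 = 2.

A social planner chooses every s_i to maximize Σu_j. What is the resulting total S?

Planner FOC: ∂(Σu_j)/∂s_i = (Σα_j) − s_i = 0, so s_i^SO = Σα_j = 7 for every i; S^SO = 21.

21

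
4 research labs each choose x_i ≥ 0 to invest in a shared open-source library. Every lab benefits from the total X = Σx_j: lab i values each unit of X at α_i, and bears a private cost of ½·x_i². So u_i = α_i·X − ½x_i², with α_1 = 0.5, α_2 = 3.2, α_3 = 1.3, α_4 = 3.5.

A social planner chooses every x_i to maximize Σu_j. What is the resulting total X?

34

Planner FOC: ∂(Σu_j)/∂x_i = (Σα_j) − x_i = 0, so x_i^SO = Σα_j = 8.5 for every i; X^SO = 34.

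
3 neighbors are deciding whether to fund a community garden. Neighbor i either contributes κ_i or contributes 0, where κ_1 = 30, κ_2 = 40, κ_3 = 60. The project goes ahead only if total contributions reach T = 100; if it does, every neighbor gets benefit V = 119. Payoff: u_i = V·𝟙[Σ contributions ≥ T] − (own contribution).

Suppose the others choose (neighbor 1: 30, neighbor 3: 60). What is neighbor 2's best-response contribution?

Others' total = 90. Contributing 40 brings total to 130 ≥ 100: gain V − κ_2 = 79.
Best response: 40.

40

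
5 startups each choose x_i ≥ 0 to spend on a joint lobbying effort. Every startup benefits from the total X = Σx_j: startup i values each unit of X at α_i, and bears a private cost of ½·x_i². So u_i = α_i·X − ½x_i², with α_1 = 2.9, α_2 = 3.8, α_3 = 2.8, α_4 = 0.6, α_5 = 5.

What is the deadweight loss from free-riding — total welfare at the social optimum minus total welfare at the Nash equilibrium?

370.04

Startup i's FOC: ∂u_i/∂x_i = α_i − x_i = 0, so x_i* = α_i.
NE contributions = (2.9, 3.8, 2.8, 0.6, 5); X = 15.1.
W^NE = (Σα)·X − ½Σα_i² = 15.1² − ½·56.05 = 199.985.
Planner sets x_i = Σα_j = 15.1 for every i, so X^SO = 5·15.1 = 75.5.
W^SO = (Σα)·X^SO − ½·5·(Σα)² = (5/2)·15.1² = 570.025.
Deadweight loss = W^SO − W^NE = 370.04.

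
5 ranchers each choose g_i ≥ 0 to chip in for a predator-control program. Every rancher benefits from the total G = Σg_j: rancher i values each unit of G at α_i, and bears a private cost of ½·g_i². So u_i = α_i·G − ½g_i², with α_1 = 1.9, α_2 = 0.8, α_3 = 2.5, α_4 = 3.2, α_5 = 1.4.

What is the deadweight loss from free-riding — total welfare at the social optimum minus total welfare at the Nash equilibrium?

Rancher i's FOC: ∂u_i/∂g_i = α_i − g_i = 0, so g_i* = α_i.
NE contributions = (1.9, 0.8, 2.5, 3.2, 1.4); G = 9.8.
W^NE = (Σα)·G − ½Σα_i² = 9.8² − ½·22.7 = 84.69.
Planner sets g_i = Σα_j = 9.8 for every i, so G^SO = 5·9.8 = 49.
W^SO = (Σα)·G^SO − ½·5·(Σα)² = (5/2)·9.8² = 240.1.
Deadweight loss = W^SO − W^NE = 155.41.

155.41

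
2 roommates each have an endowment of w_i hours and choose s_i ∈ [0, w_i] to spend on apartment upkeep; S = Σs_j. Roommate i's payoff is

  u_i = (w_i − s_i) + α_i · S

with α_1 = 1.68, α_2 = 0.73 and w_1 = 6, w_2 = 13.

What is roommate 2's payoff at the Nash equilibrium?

17.38

∂u_i/∂s_i = α_i − 1, so roommate i contributes w_i if α_i > 1, else 0.
α_i > 1 for i ∈ {1}; NE contributions (6, 0), S = 6.
u_2 = (13 − 0) + 0.73·6 = 17.38.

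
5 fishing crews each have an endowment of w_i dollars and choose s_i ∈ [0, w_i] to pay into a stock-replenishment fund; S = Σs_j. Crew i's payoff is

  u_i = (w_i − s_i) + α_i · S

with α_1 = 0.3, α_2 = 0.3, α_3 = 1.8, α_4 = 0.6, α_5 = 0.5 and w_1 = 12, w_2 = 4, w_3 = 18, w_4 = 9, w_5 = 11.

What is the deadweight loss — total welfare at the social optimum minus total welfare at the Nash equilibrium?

90

∂u_i/∂s_i = α_i − 1, so crew i contributes w_i if α_i > 1, else 0.
α_i > 1 for i ∈ {3}; NE contributions (0, 0, 18, 0, 0), S = 18.
W^NE = Σw_i − S^NE + (Σα_i)·S^NE = 54 + 2.5·18 = 99.
Planner: ∂(Σu_j)/∂s_i = Σα_j − 1 = 2.5 > 0, so everyone contributes w_i; S^SO = 54, W^SO = 54 + 2.5·54 = 189.
Deadweight loss = 90.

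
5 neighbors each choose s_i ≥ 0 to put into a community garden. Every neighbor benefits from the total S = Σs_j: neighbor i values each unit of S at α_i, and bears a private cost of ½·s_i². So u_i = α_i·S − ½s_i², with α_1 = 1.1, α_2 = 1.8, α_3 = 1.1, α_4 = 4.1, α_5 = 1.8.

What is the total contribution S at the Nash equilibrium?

Neighbor i's FOC: ∂u_i/∂s_i = α_i − s_i = 0, so s_i* = α_i.
NE contributions = (1.1, 1.8, 1.1, 4.1, 1.8); S = 9.9.

9.9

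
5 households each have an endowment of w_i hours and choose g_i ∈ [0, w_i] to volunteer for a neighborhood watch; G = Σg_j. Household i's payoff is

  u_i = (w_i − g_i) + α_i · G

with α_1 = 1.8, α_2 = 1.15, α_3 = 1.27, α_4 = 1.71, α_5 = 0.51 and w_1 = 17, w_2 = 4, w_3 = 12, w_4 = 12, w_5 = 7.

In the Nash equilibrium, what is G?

45

∂u_i/∂g_i = α_i − 1, so household i contributes w_i if α_i > 1, else 0.
α_i > 1 for i ∈ {1, 2, 3, 4}; NE contributions (17, 4, 12, 12, 0), G = 45.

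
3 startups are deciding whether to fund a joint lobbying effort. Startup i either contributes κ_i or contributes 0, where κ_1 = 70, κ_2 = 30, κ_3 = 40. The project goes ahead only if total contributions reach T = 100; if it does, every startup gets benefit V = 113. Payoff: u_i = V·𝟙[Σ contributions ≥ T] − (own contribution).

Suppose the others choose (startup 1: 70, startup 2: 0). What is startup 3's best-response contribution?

Others' total = 70. Contributing 40 brings total to 110 ≥ 100: gain V − κ_3 = 73.
Best response: 40.

40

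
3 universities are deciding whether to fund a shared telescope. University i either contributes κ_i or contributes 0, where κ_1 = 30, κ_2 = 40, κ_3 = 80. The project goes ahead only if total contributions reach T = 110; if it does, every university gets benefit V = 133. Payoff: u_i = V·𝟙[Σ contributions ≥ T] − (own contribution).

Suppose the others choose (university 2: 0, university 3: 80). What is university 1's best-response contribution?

Others' total = 80. Contributing 30 brings total to 110 ≥ 110: gain V − κ_1 = 103.
Best response: 30.

30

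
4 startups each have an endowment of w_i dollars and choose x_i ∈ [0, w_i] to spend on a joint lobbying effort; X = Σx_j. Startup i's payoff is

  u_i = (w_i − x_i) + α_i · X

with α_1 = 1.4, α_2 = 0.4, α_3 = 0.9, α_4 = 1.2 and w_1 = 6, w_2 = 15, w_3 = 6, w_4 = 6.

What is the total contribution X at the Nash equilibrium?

12

∂u_i/∂x_i = α_i − 1, so startup i contributes w_i if α_i > 1, else 0.
α_i > 1 for i ∈ {1, 4}; NE contributions (6, 0, 0, 6), X = 12.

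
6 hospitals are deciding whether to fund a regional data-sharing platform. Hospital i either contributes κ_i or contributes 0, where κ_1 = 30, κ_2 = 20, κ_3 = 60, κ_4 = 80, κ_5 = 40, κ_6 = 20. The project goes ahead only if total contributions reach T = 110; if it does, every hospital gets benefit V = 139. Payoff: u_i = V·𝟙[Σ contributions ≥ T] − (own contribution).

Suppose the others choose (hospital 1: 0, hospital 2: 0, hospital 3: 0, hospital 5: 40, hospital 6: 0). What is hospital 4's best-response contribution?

80

Others' total = 40. Contributing 80 brings total to 120 ≥ 110: gain V − κ_4 = 59.
Best response: 80.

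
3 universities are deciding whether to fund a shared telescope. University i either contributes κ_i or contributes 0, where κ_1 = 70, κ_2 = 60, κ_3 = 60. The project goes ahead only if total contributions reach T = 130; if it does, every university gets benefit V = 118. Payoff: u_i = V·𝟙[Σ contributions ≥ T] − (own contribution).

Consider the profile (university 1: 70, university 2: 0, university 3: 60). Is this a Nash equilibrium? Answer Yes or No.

Yes

Total = 130 ≥ 130: provided.
University 1 (pledges 70, payoff 48): dropping to 0 → total 60, payoff 0. No gain.
University 2 (pledges 0, payoff 118): pledging 60 → total 190, payoff 58. No gain.
University 3 (pledges 60, payoff 58): dropping to 0 → total 70, payoff 0. No gain.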